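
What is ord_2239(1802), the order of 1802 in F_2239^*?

2238

The order of 1802 must divide p − 1 = 2238 = 2 · 3 · 373.
Divisors: 1, 2, 3, 6, 373, 746, 1119, 2238.
Check each in increasing order: 1802^1 ≡ 1802;  1802^2 ≡ 654;  1802^3 ≡ 794;  1802^6 ≡ 1277;  1802^373 ≡ 1944;  1802^746 ≡ 1943;  1802^1119 ≡ 2238;  1802^2238 ≡ 1.
Smallest exponent giving 1 is 2238.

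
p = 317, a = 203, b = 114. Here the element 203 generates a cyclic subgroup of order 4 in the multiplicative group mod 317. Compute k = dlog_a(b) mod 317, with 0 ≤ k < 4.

Successive powers of 203 modulo 317:
  203^0=1  203^1=203  203^2=316  203^3=114
So 203^3 ≡ 114 (mod 317), giving k = 3.

3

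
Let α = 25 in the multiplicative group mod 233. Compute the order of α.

116

The order of 25 must divide p − 1 = 232 = 2^3 · 29.
Divisors: 1, 2, 4, 8, 29, 58, 116, 232.
Check each in increasing order: 25^1 ≡ 25;  25^2 ≡ 159;  25^4 ≡ 117;  25^8 ≡ 175;  25^29 ≡ 144;  25^58 ≡ 232;  25^116 ≡ 1.
Smallest exponent giving 1 is 116.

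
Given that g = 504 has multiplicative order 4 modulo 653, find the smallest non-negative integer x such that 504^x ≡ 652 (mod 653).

Successive powers of 504 modulo 653:
  504^0=1  504^1=504  504^2=652
So 504^2 ≡ 652 (mod 653), giving x = 2.

2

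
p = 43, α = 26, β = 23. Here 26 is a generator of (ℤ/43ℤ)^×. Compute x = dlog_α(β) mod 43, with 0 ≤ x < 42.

38

Baby-step giant-step with m = ceil(sqrt(42)) = 7.
Baby table (26^j mod 43 for j=0..6):
  0:1  1:26  2:31  3:32  4:15  5:3  6:35
Giant step factor: 26^(-7) ≡ 37 (mod 43).
Scan 23·37^i mod 43 for i = 0, 1, …:
  i=0: 23   i=1: 34   i=2: 11   i=3: 20
  i=4: 9   i=5: 32
Match at i=5, j=3: x = 5·7 + 3 = 38.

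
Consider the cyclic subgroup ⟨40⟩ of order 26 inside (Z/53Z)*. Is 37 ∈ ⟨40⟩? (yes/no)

yes

37 ∈ ⟨40⟩ iff 37^26 ≡ 1 (mod 53), since |⟨40⟩| = 26.
37^26 mod 53 = 1.
Since 1 = 1, 37 lies in the subgroup.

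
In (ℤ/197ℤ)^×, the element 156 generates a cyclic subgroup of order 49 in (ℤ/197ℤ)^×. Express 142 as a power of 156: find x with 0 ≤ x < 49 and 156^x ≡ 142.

18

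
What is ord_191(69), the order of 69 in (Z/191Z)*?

19

The order of 69 must divide p − 1 = 190 = 2 · 5 · 19.
Divisors: 1, 2, 5, 10, 19, 38, 95, 190.
Check each in increasing order: 69^1 ≡ 69;  69^2 ≡ 177;  69^5 ≡ 154;  69^10 ≡ 32;  69^19 ≡ 1.
Smallest exponent giving 1 is 19.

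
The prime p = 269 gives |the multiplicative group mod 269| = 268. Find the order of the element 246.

134

The order of 246 must divide p − 1 = 268 = 2^2 · 67.
Divisors: 1, 2, 4, 67, 134, 268.
Check each in increasing order: 246^1 ≡ 246;  246^2 ≡ 260;  246^4 ≡ 81;  246^67 ≡ 268;  246^134 ≡ 1.
Smallest exponent giving 1 is 134.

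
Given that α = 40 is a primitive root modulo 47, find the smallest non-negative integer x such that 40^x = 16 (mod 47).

Successive powers of 40 modulo 47:
  40^0=1  40^1=40  40^2=2  40^3=33  40^4=4  40^5=19
  40^6=8  40^7=38  40^8=16
So 40^8 ≡ 16 (mod 47), giving x = 8.

8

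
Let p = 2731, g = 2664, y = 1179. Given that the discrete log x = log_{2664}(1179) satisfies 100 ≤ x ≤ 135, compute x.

100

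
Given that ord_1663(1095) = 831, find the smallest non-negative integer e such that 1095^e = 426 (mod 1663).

Baby-step giant-step with m = ceil(sqrt(831)) = 29.
Baby table (1095^j mod 1663 for j=0..28):
  0:1  1:1095  2:2  3:527  4:4  5:1054  6:8  7:445
  8:16  9:890  10:32  11:117  12:64  13:234  14:128  15:468
  16:256  17:936  18:512  19:209  20:1024  21:418  22:385  23:836
  24:770  25:9  26:1540  27:18  28:1417
Giant step factor: 1095^(-29) ≡ 231 (mod 1663).
Scan 426·231^i mod 1663 for i = 0, 1, …:
  i=0: 426   i=1: 289   i=2: 239   i=3: 330
  i=4: 1395   i=5: 1286   i=6: 1052   i=7: 214
  i=8: 1207   i=9: 1096     …   i=13: 872
  i=14: 209
Match at i=14, j=19: e = 14·29 + 19 = 425.

425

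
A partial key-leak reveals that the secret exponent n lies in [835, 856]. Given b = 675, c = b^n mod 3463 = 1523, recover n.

855

Compute 675^835 mod 3463 = 1482, then multiply by 675 repeatedly:
  675^835=1482  675^836=3006  675^837=3195  675^838=2639  675^839=1343
  675^840=2682  675^841=2664  675^842=903  675^843=37  675^844=734
  675^845=241  675^846=3377  675^847=821  675^848=95  675^849=1791
  675^850=338  675^851=3055  675^852=1640  675^853=2303  675^854=3101
  675^855=1523
Found 1523 at exponent 855.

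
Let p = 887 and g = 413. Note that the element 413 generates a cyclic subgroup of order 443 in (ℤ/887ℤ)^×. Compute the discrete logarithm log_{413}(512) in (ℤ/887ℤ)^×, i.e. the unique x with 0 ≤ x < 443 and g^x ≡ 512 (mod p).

Baby-step giant-step with m = ceil(sqrt(443)) = 22.
Baby table (413^j mod 887 for j=0..21):
  0:1  1:413  2:265  3:344  4:152  5:686  6:365  7:842
  8:42  9:493  10:486  11:256  12:175  13:428  14:251  15:771
  16:877  17:305  18:11  19:108  20:254  21:236
Giant step factor: 413^(-22) ≡ 200 (mod 887).
Scan 512·200^i mod 887 for i = 0, 1, …:
  i=0: 512   i=1: 395   i=2: 57   i=3: 756
  i=4: 410   i=5: 396   i=6: 257   i=7: 841
  i=8: 557   i=9: 525     …   i=17: 462
  i=18: 152
Match at i=18, j=4: x = 18·22 + 4 = 400.

400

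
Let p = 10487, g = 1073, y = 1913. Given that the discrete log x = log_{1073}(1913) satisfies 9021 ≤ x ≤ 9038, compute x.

Compute 1073^9021 mod 10487 = 6835, then multiply by 1073 repeatedly:
  1073^9021=6835  1073^9022=3542  1073^9023=4272  1073^9024=1037  1073^9025=1079
  1073^9026=4197  1073^9027=4458  1073^9028=1362  1073^9029=3733  1073^9030=9962
  1073^9031=2973  1073^9032=1981  1073^9033=7239  1073^9034=7067  1073^9035=790
  1073^9036=8710  1073^9037=1913
Found 1913 at exponent 9037.

9037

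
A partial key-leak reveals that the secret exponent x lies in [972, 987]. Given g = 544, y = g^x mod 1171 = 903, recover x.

983

Compute 544^972 mod 1171 = 41, then multiply by 544 repeatedly:
  544^972=41  544^973=55  544^974=645  544^975=751  544^976=1036
  544^977=333  544^978=818  544^979=12  544^980=673  544^981=760
  544^982=77  544^983=903
Found 903 at exponent 983.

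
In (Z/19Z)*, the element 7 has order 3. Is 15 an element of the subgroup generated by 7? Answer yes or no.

⟨7⟩ has order 3; its elements mod 19 are {1, 7, 11}.
15 is not in this set.

no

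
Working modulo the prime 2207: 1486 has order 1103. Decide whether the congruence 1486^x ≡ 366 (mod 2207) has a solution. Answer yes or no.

no

366 ∈ ⟨1486⟩ iff 366^1103 ≡ 1 (mod 2207), since |⟨1486⟩| = 1103.
366^1103 mod 2207 = 2206.
Since 2206 ≠ 1, 366 does not lie in the subgroup.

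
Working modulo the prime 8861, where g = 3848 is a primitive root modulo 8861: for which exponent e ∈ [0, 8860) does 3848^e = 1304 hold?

Baby-step giant-step with m = ceil(sqrt(8860)) = 95.
Baby table (3848^j mod 8861 for j=0..94):
  0:1  1:3848  2:373  3:8683  4:6214  5:4494  6:5101  7:1533
  8:6419  9:4705  10:1817  11:487  12:4305  13:4431  14:1924  15:4617
  16:8772  17:3107  18:2247  19:6981  20:5197  21:7640  22:6783  23:5339
  24:4674  25:6583  26:6646  27:962  28:6739  29:4386  30:5984  31:5554
  32:7921  33:7029  34:3820  35:7822  36:7100  37:2337  38:7722  39:3323
  40:481  41:7800  42:2193  43:2992  44:2777  45:8391  46:7945  47:1910
  48:3911  49:3550  50:5599  51:3861  52:6092  53:4671  54:3900  55:5527
  56:1496  57:5819  58:8626  59:8403  60:955  61:6386  62:1775  63:7230
  64:6361  65:3046  66:6766  67:1950  68:7194  69:748  70:7340  71:4313
  72:8632  73:4908  74:3193  75:5318  76:3615  77:7611  78:1523  79:3383
  80:975  81:3597  82:374  83:3670  84:6587  85:4316  86:2454  87:6027
  88:2659  89:6238  90:8236  91:5192  92:6122  93:4918  94:6229
Giant step factor: 3848^(-95) ≡ 8245 (mod 8861).
Scan 1304·8245^i mod 8861 for i = 0, 1, …:
  i=0: 1304   i=1: 3087   i=2: 3523   i=3: 777
  i=4: 8723   i=5: 5259   i=6: 3582   i=7: 8738
  i=8: 4880   i=9: 6660     …   i=28: 5044
  i=29: 3107
Match at i=29, j=17: e = 29·95 + 17 = 2772.

2772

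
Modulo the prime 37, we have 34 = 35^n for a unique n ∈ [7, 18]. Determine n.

Compute 35^7 mod 37 = 20, then multiply by 35 repeatedly:
  35^7=20  35^8=34
Found 34 at exponent 8.

8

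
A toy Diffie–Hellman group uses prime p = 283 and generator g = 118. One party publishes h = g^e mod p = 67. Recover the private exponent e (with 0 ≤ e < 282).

Baby-step giant-step with m = ceil(sqrt(282)) = 17.
Baby table (118^j mod 283 for j=0..16):
  0:1  1:118  2:57  3:217  4:136  5:200  6:111  7:80
  8:101  9:32  10:97  11:126  12:152  13:107  14:174  15:156
  16:13
Giant step factor: 118^(-17) ≡ 88 (mod 283).
Scan 67·88^i mod 283 for i = 0, 1, …:
  i=0: 67   i=1: 236   i=2: 109   i=3: 253
  i=4: 190   i=5: 23   i=6: 43   i=7: 105
  i=8: 184   i=9: 61   i=10: 274   i=11: 57
Match at i=11, j=2: e = 11·17 + 2 = 189.

189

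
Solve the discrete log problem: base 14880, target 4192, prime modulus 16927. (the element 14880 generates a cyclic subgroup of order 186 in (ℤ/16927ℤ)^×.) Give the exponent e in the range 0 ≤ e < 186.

163

Baby-step giant-step with m = ceil(sqrt(186)) = 14.
Baby table (14880^j mod 16927 for j=0..13):
  0:1  1:14880  2:9240  3:10106  4:14739  5:10108  6:10645  7:11661
  8:13930  9:7285  10:292  11:11648  12:6687  13:5654
Giant step factor: 14880^(-14) ≡ 2412 (mod 16927).
Scan 4192·2412^i mod 16927 for i = 0, 1, …:
  i=0: 4192   i=1: 5685   i=2: 1350   i=3: 6216
  i=4: 12597   i=5: 16926   i=6: 14515   i=7: 5144
  i=8: 16764   i=9: 13092   i=10: 9049   i=11: 7285
Match at i=11, j=9: e = 11·14 + 9 = 163.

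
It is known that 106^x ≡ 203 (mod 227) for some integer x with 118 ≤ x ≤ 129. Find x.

Compute 106^118 mod 227 = 87, then multiply by 106 repeatedly:
  106^118=87  106^119=142  106^120=70  106^121=156  106^122=192
  106^123=149  106^124=131  106^125=39  106^126=48  106^127=94
  106^128=203
Found 203 at exponent 128.

128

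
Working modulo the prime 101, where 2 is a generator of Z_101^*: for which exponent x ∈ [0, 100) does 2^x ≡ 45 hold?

Baby-step giant-step with m = ceil(sqrt(100)) = 10.
Baby table (2^j mod 101 for j=0..9):
  0:1  1:2  2:4  3:8  4:16  5:32  6:64  7:27
  8:54  9:7
Giant step factor: 2^(-10) ≡ 65 (mod 101).
Scan 45·65^i mod 101 for i = 0, 1, …:
  i=0: 45   i=1: 97   i=2: 43   i=3: 68
  i=4: 77   i=5: 56   i=6: 4
Match at i=6, j=2: x = 6·10 + 2 = 62.

62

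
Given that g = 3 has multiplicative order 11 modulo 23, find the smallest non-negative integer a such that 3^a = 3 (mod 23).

1

Successive powers of 3 modulo 23:
  3^0=1  3^1=3
So 3^1 ≡ 3 (mod 23), giving a = 1.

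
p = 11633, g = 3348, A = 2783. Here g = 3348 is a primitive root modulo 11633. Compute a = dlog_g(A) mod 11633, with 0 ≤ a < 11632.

4120

Baby-step giant-step with m = ceil(sqrt(11632)) = 108.
Baby table (3348^j mod 11633 for j=0..107):
  0:1  1:3348  2:6525  3:10559  4:10478  5:6849  6:1809  7:7372
  8:7863  9:11478  10:4545  11:696  12:3608  13:4530  14:8641  15:10430
  16:9007  17:2700  18:759  19:5138  20:8450  21:10777  22:7463  23:10073
  24:337  25:11508  26:288  27:10318  28:6287  29:4779  30:4717  31:6535
  32:9140  33:5930  34:7742  35:1892  36:6064  37:2687  38:3767  39:1744
  40:10779  41:2526  42:11490  43:9822  44:9198  45:2353  46:2303  47:9398
  48:8872  49:4407  50:3992  51:10532  52:1513  53:5169  54:7541  55:3658
  56:9068  57:9167  58:3262  59:9422  60:7793  61:9778  62:1482  63:6078
  64:3027  65:2053  66:9974  67:6242  68:5348  69:1917  70:8333  71:2950
  72:183  73:7768  74:7509  75:1219  76:9662  77:8636  78:5323  79:11281
  80:8070  81:6534  82:5792  83:11038  84:8816  85:3047  86:10848  87:878
  88:8028  89:5514  90:10934  91:9614  92:10794  93:6214  94:4668  95:5345
  96:3506  97:391  98:6172  99:3648  100:10487  101:2082  102:2369  103:9339
  104:9101  105:3321  106:9193  107:8879
Giant step factor: 3348^(-108) ≡ 6992 (mod 11633).
Scan 2783·6992^i mod 11633 for i = 0, 1, …:
  i=0: 2783   i=1: 8360   i=2: 8928   i=3: 1898
  i=4: 9196   i=5: 2841   i=6: 6741   i=7: 7789
  i=8: 6615   i=9: 10905     …   i=37: 9320
  i=38: 9007
Match at i=38, j=16: a = 38·108 + 16 = 4120.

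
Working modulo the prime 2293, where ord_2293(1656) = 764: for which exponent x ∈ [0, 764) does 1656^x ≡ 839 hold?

361

Baby-step giant-step with m = ceil(sqrt(764)) = 28.
Baby table (1656^j mod 2293 for j=0..27):
  0:1  1:1656  2:2201  3:1279  4:1585  5:1568  6:932  7:203
  8:1390  9:1961  10:528  11:735  12:1870  13:1170  14:2228  15:131
  16:1394  17:1706  18:160  19:1265  20:1331  21:563  22:1370  23:943
  24:75  25:378  26:2272  27:1912
Giant step factor: 1656^(-28) ≡ 1950 (mod 2293).
Scan 839·1950^i mod 2293 for i = 0, 1, …:
  i=0: 839   i=1: 1141   i=2: 740   i=3: 703
  i=4: 1929   i=5: 1030   i=6: 2125   i=7: 299
  i=8: 628   i=9: 138   i=10: 819   i=11: 1122
  i=12: 378
Match at i=12, j=25: x = 12·28 + 25 = 361.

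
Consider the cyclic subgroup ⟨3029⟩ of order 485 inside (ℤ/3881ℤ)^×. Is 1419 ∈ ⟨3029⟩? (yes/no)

1419 ∈ ⟨3029⟩ iff 1419^485 ≡ 1 (mod 3881), since |⟨3029⟩| = 485.
1419^485 mod 3881 = 2300.
Since 2300 ≠ 1, 1419 does not lie in the subgroup.

no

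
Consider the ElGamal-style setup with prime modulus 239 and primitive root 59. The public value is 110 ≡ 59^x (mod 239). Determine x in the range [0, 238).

Baby-step giant-step with m = ceil(sqrt(238)) = 16.
Baby table (59^j mod 239 for j=0..15):
  0:1  1:59  2:135  3:78  4:61  5:14  6:109  7:217
  8:136  9:137  10:196  11:92  12:170  13:231  14:6  15:115
Giant step factor: 59^(-16) ≡ 18 (mod 239).
Scan 110·18^i mod 239 for i = 0, 1, …:
  i=0: 110   i=1: 68   i=2: 29   i=3: 44
  i=4: 75   i=5: 155   i=6: 161   i=7: 30
  i=8: 62   i=9: 160   i=10: 12   i=11: 216
  i=12: 64   i=13: 196
Match at i=13, j=10: x = 13·16 + 10 = 218.

218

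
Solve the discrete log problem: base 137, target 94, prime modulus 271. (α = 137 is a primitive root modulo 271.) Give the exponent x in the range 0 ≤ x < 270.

77

Baby-step giant-step with m = ceil(sqrt(270)) = 17.
Baby table (137^j mod 271 for j=0..16):
  0:1  1:137  2:70  3:105  4:22  5:33  6:185  7:142
  8:213  9:184  10:5  11:143  12:79  13:254  14:110  15:165
  16:112
Giant step factor: 137^(-17) ≡ 221 (mod 271).
Scan 94·221^i mod 271 for i = 0, 1, …:
  i=0: 94   i=1: 178   i=2: 43   i=3: 18
  i=4: 184
Match at i=4, j=9: x = 4·17 + 9 = 77.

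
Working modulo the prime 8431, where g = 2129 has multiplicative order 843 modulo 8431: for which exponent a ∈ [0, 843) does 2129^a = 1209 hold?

583

Baby-step giant-step with m = ceil(sqrt(843)) = 30.
Baby table (2129^j mod 8431 for j=0..29):
  0:1  1:2129  2:5194  3:4985  4:6867  5:489  6:4068  7:2135
  8:1106  9:2425  10:3053  11:7967  12:7002  13:1250  14:5485  15:630
  16:741  17:992  18:4218  19:1107  20:4554  21:8247  22:4521  23:5438
  24:1739  25:1122  26:2765  27:1847  28:3417  29:7271
Giant step factor: 2129^(-30) ≡ 5035 (mod 8431).
Scan 1209·5035^i mod 8431 for i = 0, 1, …:
  i=0: 1209   i=1: 133   i=2: 3606   i=3: 4267
  i=4: 2157   i=5: 1367   i=6: 3149   i=7: 4935
  i=8: 1568   i=9: 3464     …   i=18: 2805
  i=19: 1250
Match at i=19, j=13: a = 19·30 + 13 = 583.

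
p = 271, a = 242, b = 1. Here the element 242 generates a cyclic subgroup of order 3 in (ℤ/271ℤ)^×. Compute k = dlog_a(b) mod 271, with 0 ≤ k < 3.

0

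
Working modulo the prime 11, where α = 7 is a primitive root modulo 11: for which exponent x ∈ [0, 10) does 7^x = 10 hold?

Successive powers of 7 modulo 11:
  7^0=1  7^1=7  7^2=5  7^3=2  7^4=3  7^5=10
So 7^5 ≡ 10 (mod 11), giving x = 5.

5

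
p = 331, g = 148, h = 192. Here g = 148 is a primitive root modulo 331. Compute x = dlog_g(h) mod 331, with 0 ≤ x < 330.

247

Baby-step giant-step with m = ceil(sqrt(330)) = 19.
Baby table (148^j mod 331 for j=0..18):
  0:1  1:148  2:58  3:309  4:54  5:48  6:153  7:136
  8:268  9:275  10:318  11:62  12:239  13:286  14:291  15:38
  16:328  17:218  18:157
Giant step factor: 148^(-19) ≡ 326 (mod 331).
Scan 192·326^i mod 331 for i = 0, 1, …:
  i=0: 192   i=1: 33   i=2: 166   i=3: 163
  i=4: 178   i=5: 103   i=6: 147   i=7: 258
  i=8: 34   i=9: 161   i=10: 188   i=11: 53
  i=12: 66   i=13: 1
Match at i=13, j=0: x = 13·19 + 0 = 247.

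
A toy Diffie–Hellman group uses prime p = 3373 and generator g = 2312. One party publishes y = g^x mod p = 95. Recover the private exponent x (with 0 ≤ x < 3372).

Baby-step giant-step with m = ceil(sqrt(3372)) = 59.
Baby table (2312^j mod 3373 for j=0..58):
  0:1  1:2312  2:2512  3:2811  4:2634  5:1543  6:2155  7:439
  8:3068  9:3170  10:2884  11:2760  12:2777  13:1605  14:460  15:1025
  16:1954  17:1201  18:733  19:1450  20:3011  21:2933  22:1366  23:1064
  24:1051  25:1352  26:2426  27:2986  28:2474  29:2653  30:1622  31:2661
  32:3253  33:2519  34:2130  35:3353  36:982  37:355  38:1121  39:1288
  40:2870  41:749  42:1339  43:2727  44:687  45:3034  46:2141  47:1801
  48:1630  49:919  50:3111  51:1396  52:2964  53:2205  54:1357  55:494
  56:2054  57:3037  58:2331
Giant step factor: 2312^(-59) ≡ 2368 (mod 3373).
Scan 95·2368^i mod 3373 for i = 0, 1, …:
  i=0: 95   i=1: 2342   i=2: 644   i=3: 396
  i=4: 34   i=5: 2933
Match at i=5, j=21: x = 5·59 + 21 = 316.

316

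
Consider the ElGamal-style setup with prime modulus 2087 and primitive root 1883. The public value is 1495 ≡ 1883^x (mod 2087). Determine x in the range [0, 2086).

Baby-step giant-step with m = ceil(sqrt(2086)) = 46.
Baby table (1883^j mod 2087 for j=0..45):
  0:1  1:1883  2:1963  3:252  4:767  5:57  6:894  7:1280
  8:1842  9:1979  10:1162  11:870  12:2002  13:644  14:105  15:1537
  16:1589  17:1416  18:1229  19:1811  20:2042  21:832  22:1406  23:1182
  24:964  25:1609  26:1510  27:836  28:590  29:686  30:1972  31:503
  32:1738  33:238  34:1536  35:1793  36:1540  37:977  38:1044  39:1985
  40:2025  41:126  42:1427  43:1072  44:447  45:640
Giant step factor: 1883^(-46) ≡ 1627 (mod 2087).
Scan 1495·1627^i mod 2087 for i = 0, 1, …:
  i=0: 1495   i=1: 1010   i=2: 801   i=3: 939
  i=4: 69   i=5: 1652   i=6: 1835   i=7: 1135
  i=8: 1737   i=9: 301     …   i=27: 1757
  i=28: 1536
Match at i=28, j=34: x = 28·46 + 34 = 1322.

1322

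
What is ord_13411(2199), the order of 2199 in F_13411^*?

6705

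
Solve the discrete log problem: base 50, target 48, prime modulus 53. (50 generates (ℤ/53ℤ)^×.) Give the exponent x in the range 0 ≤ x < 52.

Successive powers of 50 modulo 53:
  50^0=1  50^1=50  50^2=9  50^3=26  50^4=28  50^5=22
  50^6=40  50^7=39  50^8=42  50^9=33  50^10=7  50^11=32
  50^12=10  50^13=23  50^14=37  50^15=48
So 50^15 ≡ 48 (mod 53), giving x = 15.

15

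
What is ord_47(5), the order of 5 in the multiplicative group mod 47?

The order of 5 must divide p − 1 = 46 = 2 · 23.
Divisors: 1, 2, 23, 46.
Check each in increasing order: 5^1 ≡ 5;  5^2 ≡ 25;  5^23 ≡ 46;  5^46 ≡ 1.
Smallest exponent giving 1 is 46.

46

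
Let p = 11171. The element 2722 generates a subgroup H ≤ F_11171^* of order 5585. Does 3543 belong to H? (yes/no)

3543 ∈ ⟨2722⟩ iff 3543^5585 ≡ 1 (mod 11171), since |⟨2722⟩| = 5585.
3543^5585 mod 11171 = 1.
Since 1 = 1, 3543 lies in the subgroup.

yes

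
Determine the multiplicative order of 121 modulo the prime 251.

125

The order of 121 must divide p − 1 = 250 = 2 · 5^3.
Divisors: 1, 2, 5, 10, 25, 50, 125, 250.
Check each in increasing order: 121^1 ≡ 121;  121^2 ≡ 83;  121^5 ≡ 249;  121^10 ≡ 4;  121^25 ≡ 219;  121^50 ≡ 20;  121^125 ≡ 1.
Smallest exponent giving 1 is 125.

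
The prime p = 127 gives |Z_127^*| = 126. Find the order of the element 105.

18

The order of 105 must divide p − 1 = 126 = 2 · 3^2 · 7.
Divisors: 1, 2, 3, 6, 7, 9, 14, 18, 21, 42, 63, 126.
Check each in increasing order: 105^1 ≡ 105;  105^2 ≡ 103;  105^3 ≡ 20;  105^6 ≡ 19;  105^7 ≡ 90;  105^9 ≡ 126;  105^14 ≡ 99;  105^18 ≡ 1.
Smallest exponent giving 1 is 18.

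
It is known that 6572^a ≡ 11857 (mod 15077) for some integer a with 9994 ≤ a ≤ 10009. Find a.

Compute 6572^9994 mod 15077 = 2405, then multiply by 6572 repeatedly:
  6572^9994=2405  6572^9995=4964  6572^9996=11857
Found 11857 at exponent 9996.

9996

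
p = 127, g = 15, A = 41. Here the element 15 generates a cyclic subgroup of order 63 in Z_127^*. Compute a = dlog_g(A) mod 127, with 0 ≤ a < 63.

Baby-step giant-step with m = ceil(sqrt(63)) = 8.
Baby table (15^j mod 127 for j=0..7):
  0:1  1:15  2:98  3:73  4:79  5:42  6:122  7:52
Giant step factor: 15^(-8) ≡ 120 (mod 127).
Scan 41·120^i mod 127 for i = 0, 1, …:
  i=0: 41   i=1: 94   i=2: 104   i=3: 34
  i=4: 16   i=5: 15
Match at i=5, j=1: a = 5·8 + 1 = 41.

41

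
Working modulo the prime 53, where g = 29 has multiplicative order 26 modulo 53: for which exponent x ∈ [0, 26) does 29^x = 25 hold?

19

Successive powers of 29 modulo 53:
  29^0=1  29^1=29  29^2=46  29^3=9  29^4=49  29^5=43
  29^6=28  29^7=17  29^8=16  29^9=40  29^10=47  29^11=38
  29^12=42  29^13=52  29^14=24  29^15=7  29^16=44  29^17=4
  29^18=10  29^19=25
So 29^19 ≡ 25 (mod 53), giving x = 19.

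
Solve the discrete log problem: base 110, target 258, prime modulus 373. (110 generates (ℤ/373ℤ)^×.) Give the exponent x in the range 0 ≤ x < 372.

Baby-step giant-step with m = ceil(sqrt(372)) = 20.
Baby table (110^j mod 373 for j=0..19):
  0:1  1:110  2:164  3:136  4:40  5:297  6:219  7:218
  8:108  9:317  10:181  11:141  12:217  13:371  14:153  15:45
  16:101  17:293  18:152  19:308
Giant step factor: 110^(-20) ≡ 148 (mod 373).
Scan 258·148^i mod 373 for i = 0, 1, …:
  i=0: 258   i=1: 138   i=2: 282   i=3: 333
  i=4: 48   i=5: 17   i=6: 278   i=7: 114
  i=8: 87   i=9: 194   i=10: 364   i=11: 160
  i=12: 181
Match at i=12, j=10: x = 12·20 + 10 = 250.

250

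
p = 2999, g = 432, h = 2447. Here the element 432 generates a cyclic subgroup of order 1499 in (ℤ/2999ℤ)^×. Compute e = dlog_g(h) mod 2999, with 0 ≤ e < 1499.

Baby-step giant-step with m = ceil(sqrt(1499)) = 39.
Baby table (432^j mod 2999 for j=0..38):
  0:1  1:432  2:686  3:2450  4:2752  5:1260  6:1501  7:648
  8:1029  9:676  10:1129  11:1890  12:752  13:972  14:44  15:1014
  16:194  17:2835  18:1128  19:1458  20:66  21:1521  22:291  23:2753
  24:1692  25:2187  26:99  27:782  28:1936  29:2630  30:2538  31:1781
  32:1648  33:1173  34:2904  35:946  36:808  37:1172  38:2472
Giant step factor: 432^(-39) ≡ 1165 (mod 2999).
Scan 2447·1165^i mod 2999 for i = 0, 1, …:
  i=0: 2447   i=1: 1705   i=2: 987   i=3: 1238
  i=4: 2750   i=5: 818   i=6: 2287   i=7: 1243
  i=8: 2577   i=9: 206     …   i=36: 2377
  i=37: 1128
Match at i=37, j=18: e = 37·39 + 18 = 1461.

1461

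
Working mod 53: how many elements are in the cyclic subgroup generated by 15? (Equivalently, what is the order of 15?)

13

The order of 15 must divide p − 1 = 52 = 2^2 · 13.
Divisors: 1, 2, 4, 13, 26, 52.
Check each in increasing order: 15^1 ≡ 15;  15^2 ≡ 13;  15^4 ≡ 10;  15^13 ≡ 1.
Smallest exponent giving 1 is 13.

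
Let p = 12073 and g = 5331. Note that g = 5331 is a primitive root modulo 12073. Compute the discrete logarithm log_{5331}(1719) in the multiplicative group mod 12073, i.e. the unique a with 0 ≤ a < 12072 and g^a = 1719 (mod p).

350

Baby-step giant-step with m = ceil(sqrt(12072)) = 110.
Baby table (5331^j mod 12073 for j=0..109):
  0:1  1:5331  2:11792  3:11114  4:6523  5:3873  6:2133  7:10330
  8:4277  9:6863  10:5463  11:3177  12:10241  13:665  14:7726  15:6303
  16:2134  17:3588  18:3996  19:5904  20:11986  21:7050  22:301  23:10995
  24:12003  25:1093  26:7597  27:6765  28:2164  29:6569  30:7639  31:1280
  32:2435  33:2510  34:3926  35:6997  36:7510  37:1742  38:2465  39:5491
  40:7569  41:2373  42:10032  43:9275  44:6090  45:1493  46:3076  47:3022
  48:4900  49:8001  50:11495  51:9370  52:5469  53:11017  54:8555  55:6984
  56:10645  57:5395  58:2859  59:5203  60:5512  61:10863  62:8545  63:1966
  64:1382  65:2912  66:10067  67:2692  68:8328  69:4147  70:1994  71:5774
  72:7117  73:7361  74:4241  75:8115  76:3506  77:1482  78:4800  79:6113
  80:3376  81:8686  82:5111  83:10053  84:496  85:189  86:5500  87:7256
  88:11917  89:1401  90:7617  91:4728  92:8617  93:11535  94:5296  95:6302
  96:8876  97:3869  98:4955  99:11454  100:8113  101:4917  102:2044  103:6718
  104:5140  105:7703  106:4420  107:8597  108:1499  109:10916
Giant step factor: 5331^(-110) ≡ 8377 (mod 12073).
Scan 1719·8377^i mod 12073 for i = 0, 1, …:
  i=0: 1719   i=1: 9047   i=2: 4498   i=3: 11986
Match at i=3, j=20: a = 3·110 + 20 = 350.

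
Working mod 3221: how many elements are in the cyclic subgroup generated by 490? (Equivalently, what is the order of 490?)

92

The order of 490 must divide p − 1 = 3220 = 2^2 · 5 · 7 · 23.
Divisors: 1, 2, 4, 5, 7, 10, 14, 20, 23, 28, 35, 46, 70, 92, 115, 140, 161, 230, 322, 460, 644, 805, 1610, 3220.
Check each in increasing order: 490^1 ≡ 490;  490^2 ≡ 1746;  490^4 ≡ 1450;  490^5 ≡ 1880;  490^7 ≡ 281;  490^10 ≡ 963;  490^14 ≡ 1657;  490^20 ≡ 2942;  490^23 ≡ 2987;  490^28 ≡ 1357;  490^35 ≡ 1239;  490^46 ≡ 3220;  490^70 ≡ 1925;  490^92 ≡ 1.
Smallest exponent giving 1 is 92.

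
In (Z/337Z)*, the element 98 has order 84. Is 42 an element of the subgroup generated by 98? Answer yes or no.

yes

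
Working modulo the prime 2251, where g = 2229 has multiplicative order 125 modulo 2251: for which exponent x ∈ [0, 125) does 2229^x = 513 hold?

107

Baby-step giant-step with m = ceil(sqrt(125)) = 12.
Baby table (2229^j mod 2251 for j=0..11):
  0:1  1:2229  2:484  3:607  4:152  5:1158  6:1536  7:2224
  8:594  9:438  10:1619  11:398
Giant step factor: 2229^(-12) ≡ 118 (mod 2251).
Scan 513·118^i mod 2251 for i = 0, 1, …:
  i=0: 513   i=1: 2008   i=2: 589   i=3: 1972
  i=4: 843   i=5: 430   i=6: 1218   i=7: 1911
  i=8: 398
Match at i=8, j=11: x = 8·12 + 11 = 107.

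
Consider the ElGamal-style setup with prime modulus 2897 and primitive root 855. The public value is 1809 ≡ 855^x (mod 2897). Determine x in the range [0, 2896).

Baby-step giant-step with m = ceil(sqrt(2896)) = 54.
Baby table (855^j mod 2897 for j=0..53):
  0:1  1:855  2:981  3:1522  4:557  5:1127  6:1781  7:1830
  8:270  9:1987  10:1243  11:2463  12:2643  13:105  14:2865  15:1610
  16:475  17:545  18:2455  19:1597  20:948  21:2277  22:51  23:150
  24:782  25:2300  26:2334  27:2434  28:1024  29:626  30:2182  31:2839
  32:2556  33:1042  34:1531  35:2458  36:1265  37:994  38:1049  39:1722
  40:634  41:331  42:1996  43:247  44:2601  45:1856  46:2221  47:1420
  48:257  49:2460  50:78  51:59  52:1196  53:2836
Giant step factor: 855^(-54) ≡ 2575 (mod 2897).
Scan 1809·2575^i mod 2897 for i = 0, 1, …:
  i=0: 1809   i=1: 2696   i=2: 988   i=3: 534
  i=4: 1872   i=5: 2689   i=6: 345   i=7: 1893
  i=8: 1721   i=9: 2062     …   i=23: 112
  i=24: 1597
Match at i=24, j=19: x = 24·54 + 19 = 1315.

1315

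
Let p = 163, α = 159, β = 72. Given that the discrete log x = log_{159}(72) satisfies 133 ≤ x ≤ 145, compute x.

143

Compute 159^133 mod 163 = 139, then multiply by 159 repeatedly:
  159^133=139  159^134=96  159^135=105  159^136=69  159^137=50
  159^138=126  159^139=148  159^140=60  159^141=86  159^142=145
  159^143=72
Found 72 at exponent 143.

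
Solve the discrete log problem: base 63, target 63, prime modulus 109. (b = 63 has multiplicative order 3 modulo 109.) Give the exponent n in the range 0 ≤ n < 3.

1

Successive powers of 63 modulo 109:
  63^0=1  63^1=63
So 63^1 ≡ 63 (mod 109), giving n = 1.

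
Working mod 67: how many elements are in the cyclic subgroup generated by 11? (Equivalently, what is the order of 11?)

The order of 11 must divide p − 1 = 66 = 2 · 3 · 11.
Divisors: 1, 2, 3, 6, 11, 22, 33, 66.
Check each in increasing order: 11^1 ≡ 11;  11^2 ≡ 54;  11^3 ≡ 58;  11^6 ≡ 14;  11^11 ≡ 30;  11^22 ≡ 29;  11^33 ≡ 66;  11^66 ≡ 1.
Smallest exponent giving 1 is 66.

66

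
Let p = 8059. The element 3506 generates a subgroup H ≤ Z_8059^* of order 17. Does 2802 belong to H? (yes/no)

no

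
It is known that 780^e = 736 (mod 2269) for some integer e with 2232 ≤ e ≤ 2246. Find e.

2232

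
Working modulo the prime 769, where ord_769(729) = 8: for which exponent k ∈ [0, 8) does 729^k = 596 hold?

Successive powers of 729 modulo 769:
  729^0=1  729^1=729  729^2=62  729^3=596
So 729^3 ≡ 596 (mod 769), giving k = 3.

3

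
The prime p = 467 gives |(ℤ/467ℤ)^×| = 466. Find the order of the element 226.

466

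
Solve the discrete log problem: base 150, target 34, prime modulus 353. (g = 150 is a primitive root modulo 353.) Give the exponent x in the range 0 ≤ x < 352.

Baby-step giant-step with m = ceil(sqrt(352)) = 19.
Baby table (150^j mod 353 for j=0..18):
  0:1  1:150  2:261  3:320  4:345  5:212  6:30  7:264
  8:64  9:69  10:113  11:6  12:194  13:154  14:155  15:305
  16:213  17:180  18:172
Giant step factor: 150^(-19) ≡ 205 (mod 353).
Scan 34·205^i mod 353 for i = 0, 1, …:
  i=0: 34   i=1: 263   i=2: 259   i=3: 145
  i=4: 73   i=5: 139   i=6: 255   i=7: 31
  i=8: 1
Match at i=8, j=0: x = 8·19 + 0 = 152.

152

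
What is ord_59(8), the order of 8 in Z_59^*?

The order of 8 must divide p − 1 = 58 = 2 · 29.
Divisors: 1, 2, 29, 58.
Check each in increasing order: 8^1 ≡ 8;  8^2 ≡ 5;  8^29 ≡ 58;  8^58 ≡ 1.
Smallest exponent giving 1 is 58.

58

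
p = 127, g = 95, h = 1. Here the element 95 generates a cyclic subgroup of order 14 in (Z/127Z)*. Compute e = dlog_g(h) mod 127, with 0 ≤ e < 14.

Successive powers of 95 modulo 127:
  95^0=1
So 95^0 ≡ 1 (mod 127), giving e = 0.

0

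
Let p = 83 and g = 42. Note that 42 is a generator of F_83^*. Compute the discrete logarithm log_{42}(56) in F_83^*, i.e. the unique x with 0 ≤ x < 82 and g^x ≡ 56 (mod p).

71

Baby-step giant-step with m = ceil(sqrt(82)) = 10.
Baby table (42^j mod 83 for j=0..9):
  0:1  1:42  2:21  3:52  4:26  5:13  6:48  7:24
  8:12  9:6
Giant step factor: 42^(-10) ≡ 28 (mod 83).
Scan 56·28^i mod 83 for i = 0, 1, …:
  i=0: 56   i=1: 74   i=2: 80   i=3: 82
  i=4: 55   i=5: 46   i=6: 43   i=7: 42
Match at i=7, j=1: x = 7·10 + 1 = 71.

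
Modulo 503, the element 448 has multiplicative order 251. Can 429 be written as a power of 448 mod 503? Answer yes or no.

yes

429 ∈ ⟨448⟩ iff 429^251 ≡ 1 (mod 503), since |⟨448⟩| = 251.
429^251 mod 503 = 1.
Since 1 = 1, 429 lies in the subgroup.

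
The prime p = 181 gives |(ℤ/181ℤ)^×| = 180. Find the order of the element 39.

The order of 39 must divide p − 1 = 180 = 2^2 · 3^2 · 5.
Divisors: 1, 2, 3, 4, 5, 6, 9, 10, 12, 15, 18, 20, 30, 36, 45, 60, 90, 180.
Check each in increasing order: 39^1 ≡ 39;  39^2 ≡ 73;  39^3 ≡ 132;  39^4 ≡ 80;  39^5 ≡ 43;  39^6 ≡ 48;  39^9 ≡ 1.
Smallest exponent giving 1 is 9.

9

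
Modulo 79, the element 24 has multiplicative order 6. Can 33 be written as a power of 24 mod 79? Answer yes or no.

no

⟨24⟩ has order 6; its elements mod 79 are {1, 23, 24, 55, 56, 78}.
33 is not in this set.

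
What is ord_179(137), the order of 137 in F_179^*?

178

The order of 137 must divide p − 1 = 178 = 2 · 89.
Divisors: 1, 2, 89, 178.
Check each in increasing order: 137^1 ≡ 137;  137^2 ≡ 153;  137^89 ≡ 178;  137^178 ≡ 1.
Smallest exponent giving 1 is 178.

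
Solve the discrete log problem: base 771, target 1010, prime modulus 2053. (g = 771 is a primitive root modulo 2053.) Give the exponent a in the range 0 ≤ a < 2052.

Baby-step giant-step with m = ceil(sqrt(2052)) = 46.
Baby table (771^j mod 2053 for j=0..45):
  0:1  1:771  2:1124  3:238  4:781  5:622  6:1213  7:1108
  8:220  9:1274  10:920  11:1035  12:1421  13:1342  14:2023  15:1506
  16:1181  17:1072  18:1206  19:1870  20:564  21:1661  22:1612  23:787
  24:1142  25:1798  26:483  27:800  28:900  29:2039  30:1524  31:688
  32:774  33:1384  34:1557  35:1495  36:912  37:1026  38:641  39:1491
  40:1934  41:636  42:1742  43:420  44:1499  45:1943
Giant step factor: 771^(-46) ≡ 1547 (mod 2053).
Scan 1010·1547^i mod 2053 for i = 0, 1, …:
  i=0: 1010   i=1: 137   i=2: 480   i=3: 1427
  i=4: 594   i=5: 1227   i=6: 1197   i=7: 2006
  i=8: 1199   i=9: 994     …   i=20: 1653
  i=21: 1206
Match at i=21, j=18: a = 21·46 + 18 = 984.

984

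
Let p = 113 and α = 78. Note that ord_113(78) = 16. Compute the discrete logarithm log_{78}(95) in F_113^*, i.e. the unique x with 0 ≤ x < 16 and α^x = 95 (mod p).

Successive powers of 78 modulo 113:
  78^0=1  78^1=78  78^2=95
So 78^2 ≡ 95 (mod 113), giving x = 2.

2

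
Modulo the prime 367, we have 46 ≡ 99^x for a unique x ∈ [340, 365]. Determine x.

Compute 99^340 mod 367 = 210, then multiply by 99 repeatedly:
  99^340=210  99^341=238  99^342=74  99^343=353  99^344=82
  99^345=44  99^346=319  99^347=19  99^348=46
Found 46 at exponent 348.

348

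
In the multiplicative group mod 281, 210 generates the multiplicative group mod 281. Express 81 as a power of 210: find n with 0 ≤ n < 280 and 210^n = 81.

Baby-step giant-step with m = ceil(sqrt(280)) = 17.
Baby table (210^j mod 281 for j=0..16):
  0:1  1:210  2:264  3:83  4:8  5:275  6:145  7:102
  8:64  9:233  10:36  11:254  12:231  13:178  14:7  15:65
  16:162
Giant step factor: 210^(-17) ≡ 74 (mod 281).
Scan 81·74^i mod 281 for i = 0, 1, …:
  i=0: 81   i=1: 93   i=2: 138   i=3: 96
  i=4: 79   i=5: 226   i=6: 145
Match at i=6, j=6: n = 6·17 + 6 = 108.

108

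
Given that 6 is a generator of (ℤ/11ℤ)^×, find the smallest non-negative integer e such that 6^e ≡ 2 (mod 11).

9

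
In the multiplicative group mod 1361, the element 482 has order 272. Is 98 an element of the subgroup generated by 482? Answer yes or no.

98 ∈ ⟨482⟩ iff 98^272 ≡ 1 (mod 1361), since |⟨482⟩| = 272.
98^272 mod 1361 = 969.
Since 969 ≠ 1, 98 does not lie in the subgroup.

no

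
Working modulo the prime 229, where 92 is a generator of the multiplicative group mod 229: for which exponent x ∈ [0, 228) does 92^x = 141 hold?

Baby-step giant-step with m = ceil(sqrt(228)) = 16.
Baby table (92^j mod 229 for j=0..15):
  0:1  1:92  2:220  3:88  4:81  5:124  6:187  7:29
  8:149  9:197  10:33  11:59  12:161  13:156  14:154  15:199
Giant step factor: 92^(-16) ≡ 19 (mod 229).
Scan 141·19^i mod 229 for i = 0, 1, …:
  i=0: 141   i=1: 160   i=2: 63   i=3: 52
  i=4: 72   i=5: 223   i=6: 115   i=7: 124
Match at i=7, j=5: x = 7·16 + 5 = 117.

117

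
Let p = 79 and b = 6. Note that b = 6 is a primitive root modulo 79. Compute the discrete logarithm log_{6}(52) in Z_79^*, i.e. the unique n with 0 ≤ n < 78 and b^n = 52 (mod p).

24

Baby-step giant-step with m = ceil(sqrt(78)) = 9.
Baby table (6^j mod 79 for j=0..8):
  0:1  1:6  2:36  3:58  4:32  5:34  6:46  7:39
  8:76
Giant step factor: 6^(-9) ≡ 57 (mod 79).
Scan 52·57^i mod 79 for i = 0, 1, …:
  i=0: 52   i=1: 41   i=2: 46
Match at i=2, j=6: n = 2·9 + 6 = 24.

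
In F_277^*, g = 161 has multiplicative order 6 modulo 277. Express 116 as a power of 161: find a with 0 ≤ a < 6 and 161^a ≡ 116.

Successive powers of 161 modulo 277:
  161^0=1  161^1=161  161^2=160  161^3=276  161^4=116
So 161^4 ≡ 116 (mod 277), giving a = 4.

4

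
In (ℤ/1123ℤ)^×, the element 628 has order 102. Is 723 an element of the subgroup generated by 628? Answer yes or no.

no

723 ∈ ⟨628⟩ iff 723^102 ≡ 1 (mod 1123), since |⟨628⟩| = 102.
723^102 mod 1123 = 321.
Since 321 ≠ 1, 723 does not lie in the subgroup.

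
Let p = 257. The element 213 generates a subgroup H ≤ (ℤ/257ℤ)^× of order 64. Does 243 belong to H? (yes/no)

243 ∈ ⟨213⟩ iff 243^64 ≡ 1 (mod 257), since |⟨213⟩| = 64.
243^64 mod 257 = 241.
Since 241 ≠ 1, 243 does not lie in the subgroup.

no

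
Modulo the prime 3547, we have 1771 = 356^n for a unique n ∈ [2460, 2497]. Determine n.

Compute 356^2460 mod 3547 = 3499, then multiply by 356 repeatedly:
  356^2460=3499  356^2461=647  356^2462=3324  356^2463=2193  356^2464=368
  356^2465=3316  356^2466=2892  356^2467=922  356^2468=1908  356^2469=1771
Found 1771 at exponent 2469.

2469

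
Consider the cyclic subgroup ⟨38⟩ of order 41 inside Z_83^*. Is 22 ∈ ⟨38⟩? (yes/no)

no

22 ∈ ⟨38⟩ iff 22^41 ≡ 1 (mod 83), since |⟨38⟩| = 41.
22^41 mod 83 = 82.
Since 82 ≠ 1, 22 does not lie in the subgroup.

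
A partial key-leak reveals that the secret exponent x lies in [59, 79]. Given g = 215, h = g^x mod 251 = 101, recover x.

68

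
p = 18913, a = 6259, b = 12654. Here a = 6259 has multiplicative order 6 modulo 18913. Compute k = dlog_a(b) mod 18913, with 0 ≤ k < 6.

Successive powers of 6259 modulo 18913:
  6259^0=1  6259^1=6259  6259^2=6258  6259^3=18912  6259^4=12654
So 6259^4 ≡ 12654 (mod 18913), giving k = 4.

4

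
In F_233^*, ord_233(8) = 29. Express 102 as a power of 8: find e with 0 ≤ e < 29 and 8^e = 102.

18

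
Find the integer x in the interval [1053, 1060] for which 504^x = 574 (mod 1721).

1059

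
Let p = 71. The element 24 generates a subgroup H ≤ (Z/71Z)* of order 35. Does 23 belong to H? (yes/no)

no

23 ∈ ⟨24⟩ iff 23^35 ≡ 1 (mod 71), since |⟨24⟩| = 35.
23^35 mod 71 = 70.
Since 70 ≠ 1, 23 does not lie in the subgroup.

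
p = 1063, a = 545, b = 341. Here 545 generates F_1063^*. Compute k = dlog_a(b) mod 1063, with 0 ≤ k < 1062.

1021

Baby-step giant-step with m = ceil(sqrt(1062)) = 33.
Baby table (545^j mod 1063 for j=0..32):
  0:1  1:545  2:448  3:733  4:860  5:980  6:474  7:21
  8:815  9:904  10:511  11:1052  12:383  13:387  14:441  15:107
  16:913  17:101  18:832  19:602  20:686  21:757  22:121  23:39
  24:1058  25:464  26:949  27:587  28:1015  29:415  30:819  31:958
  32:177
Giant step factor: 545^(-33) ≡ 472 (mod 1063).
Scan 341·472^i mod 1063 for i = 0, 1, …:
  i=0: 341   i=1: 439   i=2: 986   i=3: 861
  i=4: 326   i=5: 800   i=6: 235   i=7: 368
  i=8: 427   i=9: 637     …   i=29: 502
  i=30: 958
Match at i=30, j=31: k = 30·33 + 31 = 1021.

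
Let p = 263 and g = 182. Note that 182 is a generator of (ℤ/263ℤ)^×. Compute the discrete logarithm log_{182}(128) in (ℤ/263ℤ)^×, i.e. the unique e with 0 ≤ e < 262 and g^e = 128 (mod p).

118

Baby-step giant-step with m = ceil(sqrt(262)) = 17.
Baby table (182^j mod 263 for j=0..16):
  0:1  1:182  2:249  3:82  4:196  5:167  6:149  7:29
  8:18  9:120  10:11  11:161  12:109  13:113  14:52  15:259
  16:61
Giant step factor: 182^(-17) ≡ 155 (mod 263).
Scan 128·155^i mod 263 for i = 0, 1, …:
  i=0: 128   i=1: 115   i=2: 204   i=3: 60
  i=4: 95   i=5: 260   i=6: 61
Match at i=6, j=16: e = 6·17 + 16 = 118.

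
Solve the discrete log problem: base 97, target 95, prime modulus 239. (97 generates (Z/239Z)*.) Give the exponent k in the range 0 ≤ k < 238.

149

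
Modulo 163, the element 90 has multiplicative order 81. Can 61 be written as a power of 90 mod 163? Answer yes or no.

yes

61 ∈ ⟨90⟩ iff 61^81 ≡ 1 (mod 163), since |⟨90⟩| = 81.
61^81 mod 163 = 1.
Since 1 = 1, 61 lies in the subgroup.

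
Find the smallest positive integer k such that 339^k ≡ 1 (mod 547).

The order of 339 must divide p − 1 = 546 = 2 · 3 · 7 · 13.
Divisors: 1, 2, 3, 6, 7, 13, 14, 21, 26, 39, 42, 78, 91, 182, 273, 546.
Check each in increasing order: 339^1 ≡ 339;  339^2 ≡ 51;  339^3 ≡ 332;  339^6 ≡ 277;  339^7 ≡ 366;  339^13 ≡ 187;  339^14 ≡ 488;  339^21 ≡ 286;  339^26 ≡ 508;  339^39 ≡ 365;  339^42 ≡ 293;  339^78 ≡ 304;  339^91 ≡ 507;  339^182 ≡ 506;  339^273 ≡ 546;  339^546 ≡ 1.
Smallest exponent giving 1 is 546.

546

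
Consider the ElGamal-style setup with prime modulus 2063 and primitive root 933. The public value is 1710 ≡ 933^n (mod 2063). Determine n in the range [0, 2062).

Baby-step giant-step with m = ceil(sqrt(2062)) = 46.
Baby table (933^j mod 2063 for j=0..45):
  0:1  1:933  2:1966  3:271  4:1157  5:532  6:1236  7:2034
  8:1825  9:750  10:393  11:1518  12:1076  13:1290  14:841  15:713
  16:943  17:981  18:1364  19:1804  20:1787  21:367  22:2016  23:1535
  24:433  25:1704  26:1322  27:1815  28:1735  29:1363  30:871  31:1884
  32:96  33:859  34:1003  35:1260  36:1733  37:1560  38:1065  39:1342
  40:1908  41:1858  42:594  43:1318  44:146  45:60
Giant step factor: 933^(-46) ≡ 1294 (mod 2063).
Scan 1710·1294^i mod 2063 for i = 0, 1, …:
  i=0: 1710   i=1: 1204   i=2: 411   i=3: 1643
  i=4: 1152   i=5: 1202   i=6: 1949   i=7: 1020
  i=8: 1623   i=9: 28     …   i=23: 323
  i=24: 1236
Match at i=24, j=6: n = 24·46 + 6 = 1110.

1110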